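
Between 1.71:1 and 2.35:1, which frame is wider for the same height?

1.71 and 2.35; 2.35 > 1.71.

2.35:1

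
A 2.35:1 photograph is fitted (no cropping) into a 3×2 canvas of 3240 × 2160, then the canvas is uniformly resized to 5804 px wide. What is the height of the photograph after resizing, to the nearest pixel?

In the 3240×2160 frame the photograph fills the width: height = 3240 / 2.350 ≈ 1378.72 px.
Scaling 3240 → 5804 is ×1.7914, so the height becomes 1378.72 × 1.7914 ≈ 2469.79 px.

2470 px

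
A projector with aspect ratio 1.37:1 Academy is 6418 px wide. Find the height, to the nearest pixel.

4685 px

6418 / 1.370 = 4684.67.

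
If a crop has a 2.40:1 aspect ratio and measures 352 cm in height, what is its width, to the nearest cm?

845 cm

At 2.40:1, 352 × 2.400 ≈ 844.80.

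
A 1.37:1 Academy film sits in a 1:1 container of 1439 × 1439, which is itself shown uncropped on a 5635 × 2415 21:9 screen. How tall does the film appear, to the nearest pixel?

1763 px

1.37:1 Academy in 1439×1439: fills the width, so the film is 1439.00 × 1050.36.
Second fit — the 1:1 canvas into 5635×2415 spans the height: 2415.00 × 2415.00 (×1.6782 from 1439×1439).
So the film's height is 1050.36 × 1.6782 ≈ 1762.77.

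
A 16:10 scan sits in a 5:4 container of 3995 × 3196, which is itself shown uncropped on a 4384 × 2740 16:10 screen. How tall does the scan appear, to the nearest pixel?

2141 px

First fit — 16:10 into 3995×3196 spans the width: 3995.00 × 2496.88.
5:4 in 4384×2740: fills the height, so the intermediate becomes 3425.00 × 2740.00 — a scale of ×0.8573.
The scan scales with it: height 2496.88 × 0.8573 ≈ 2140.62.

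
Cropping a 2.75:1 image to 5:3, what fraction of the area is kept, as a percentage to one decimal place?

Going from 2.75:1 to 5:3 means cutting width while keeping height.
Fraction kept = (1.667)/(2.750) ≈ 60.61%.

60.6%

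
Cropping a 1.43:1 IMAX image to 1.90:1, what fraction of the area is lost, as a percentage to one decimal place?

24.7%

1.90:1 is wider than 1.43:1 IMAX, so the crop keeps the full width and trims the height.
(1.430)/(1.900) ≈ 0.753 of the area survives, leaving 24.74% discarded.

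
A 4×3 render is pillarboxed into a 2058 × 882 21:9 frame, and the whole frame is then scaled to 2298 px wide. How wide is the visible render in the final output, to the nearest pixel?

1313 px

In the 2058×882 frame the render fills the height: width = 882 × 4/3 ≈ 1176.00 px.
The frame scales by 2298/2058 = 1.1166; 1176.00 × 1.1166 ≈ 1313.14 px.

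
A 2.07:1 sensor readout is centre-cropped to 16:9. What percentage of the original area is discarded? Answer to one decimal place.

The height stays; only width is cut (since 16:9 is narrower than 2.07:1).
Fraction kept = (1.778)/(2.070) ≈ 85.88%, so 14.12% is lost.

14.1%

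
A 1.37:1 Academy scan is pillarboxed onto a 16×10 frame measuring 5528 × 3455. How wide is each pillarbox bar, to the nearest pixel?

Since 1.370 < 1.600, the scan is height-limited.
The scan is 3455 × 1.370 ≈ 4733.35 px wide.
Black = 5528 − 4733.35 = 794.65 px, or 397.32 per bar.

397 px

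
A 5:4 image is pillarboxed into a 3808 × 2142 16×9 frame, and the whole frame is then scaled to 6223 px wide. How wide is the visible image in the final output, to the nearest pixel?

4376 px

Fitted into 3808×2142, the image spans the height; its width is 2142 × 5/4 ≈ 2677.50 px.
Scaling 3808 → 6223 is ×1.6342, so the width becomes 2677.50 × 1.6342 ≈ 4375.55 px.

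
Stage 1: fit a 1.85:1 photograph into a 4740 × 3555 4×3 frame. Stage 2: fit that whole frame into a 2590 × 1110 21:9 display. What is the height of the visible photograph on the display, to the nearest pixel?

1.85:1 in 4740×3555: fills the width, so the photograph is 4740.00 × 2562.16.
4×3 in 2590×1110: fills the height, so the intermediate becomes 1480.00 × 1110.00 — a scale of ×0.3122.
The photograph scales with it: height 2562.16 × 0.3122 ≈ 800.00.

800 px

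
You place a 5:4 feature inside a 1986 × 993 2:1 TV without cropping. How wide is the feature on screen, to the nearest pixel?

1241 px

Since 1.250 < 2.000, the feature is height-limited.
That makes the image 1241.25 px wide (993 × 5/4).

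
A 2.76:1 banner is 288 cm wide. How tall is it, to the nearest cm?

At 2.76:1, 288 / 2.760 ≈ 104.35.

104 cm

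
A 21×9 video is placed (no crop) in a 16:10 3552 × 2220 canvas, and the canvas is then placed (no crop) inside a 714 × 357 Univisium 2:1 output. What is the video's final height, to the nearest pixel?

Inside the 3552×2220 canvas the video is width-limited at 3552.00 × 1522.29.
The 16:10 canvas is height-limited in 714×357, giving 571.20 × 357.00; scale factor 0.1608.
The video scales with it: height 1522.29 × 0.1608 ≈ 244.80.

245 px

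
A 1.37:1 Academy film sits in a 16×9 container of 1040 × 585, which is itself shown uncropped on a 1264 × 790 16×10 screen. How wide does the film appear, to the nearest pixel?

Inside the 1040×585 canvas the film is height-limited at 801.45 × 585.00.
16×9 in 1264×790: fills the width, so the intermediate becomes 1264.00 × 711.00 — a scale of ×1.2154.
So the film's width is 801.45 × 1.2154 ≈ 974.07.

974 px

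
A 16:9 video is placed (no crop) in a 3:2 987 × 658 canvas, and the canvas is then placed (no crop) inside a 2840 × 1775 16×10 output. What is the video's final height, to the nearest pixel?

1498 px

First fit — 16:9 into 987×658 spans the width: 987.00 × 555.19.
3:2 in 2840×1775: fills the height, so the intermediate becomes 2662.50 × 1775.00 — a scale of ×2.6976.
Applying the same ×2.6976: 555.19 → 1497.66.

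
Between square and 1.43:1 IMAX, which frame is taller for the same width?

square

square = 1 and 1.43; 1.43 > 1. The smaller width-to-height ratio is the taller frame.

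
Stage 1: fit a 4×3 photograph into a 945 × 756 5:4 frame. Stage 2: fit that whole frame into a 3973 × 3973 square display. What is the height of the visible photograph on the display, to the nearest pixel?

2980 px

4×3 in 945×756: fills the width, so the photograph is 945.00 × 708.75.
Second fit — the 5:4 canvas into 3973×3973 spans the width: 3973.00 × 3178.40 (×4.2042 from 945×756).
The photograph scales with it: height 708.75 × 4.2042 ≈ 2979.75.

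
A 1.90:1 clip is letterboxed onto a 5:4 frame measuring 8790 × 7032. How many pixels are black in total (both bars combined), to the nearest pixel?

21145964 pixels

1.90:1 (1.900) > 5:4 (1.250), so the clip fills the width.
That makes the image 4626.3158 px tall (8790 / 1.900).
Leftover height: 7032 − 4626.3158 = 2405.6842 px.
Bar area = 2405.6842 × 8790 ≈ 21145964 px.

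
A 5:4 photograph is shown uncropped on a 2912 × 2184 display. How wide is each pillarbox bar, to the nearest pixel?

91 px

Since 1.250 < 1.333, the photograph is height-limited.
That makes the image 2730.00 px wide (2184 × 5/4).
2912 − 2730.00 = 182.00 px of bars (91.00 each).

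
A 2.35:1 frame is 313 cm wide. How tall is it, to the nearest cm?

Height = 313 / 2.350 = 133.19.

133 cm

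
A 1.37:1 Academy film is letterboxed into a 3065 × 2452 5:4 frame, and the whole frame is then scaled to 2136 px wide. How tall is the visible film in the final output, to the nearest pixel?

At 3065×2452 the film is width-limited, so height = 3065 / 1.370 ≈ 2237.23 px.
Resizing to 2136 px wide multiplies everything by 0.6969: 2237.23 → 1559.12 px.

1559 px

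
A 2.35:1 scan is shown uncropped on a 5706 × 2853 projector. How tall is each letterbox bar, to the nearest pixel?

212 px

2.35:1 (2.350) > Univisium 2:1 (2.000), so the scan fills the width.
Content height = 5706 / 2.350 ≈ 2428.09 px.
Leftover height: 2853 − 2428.09 = 424.91 px → 212.46 each side.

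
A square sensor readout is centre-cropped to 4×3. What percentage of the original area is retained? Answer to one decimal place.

4×3 is wider than square, so the crop keeps the full width and trims the height.
Area ratio = (1.000)/(1.333) = 75.00% retained.

75.0%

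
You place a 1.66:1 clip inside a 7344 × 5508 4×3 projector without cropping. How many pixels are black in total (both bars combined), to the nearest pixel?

7960188 pixels

1.66:1 is wider than 4×3, so it spans the full width.
That makes the image 4424.0964 px tall (7344 / 1.660).
Black = 5508 − 4424.0964 = 1083.9036 px.
Across the 7344-px span: 1083.9036 × 7344 ≈ 7960188 px.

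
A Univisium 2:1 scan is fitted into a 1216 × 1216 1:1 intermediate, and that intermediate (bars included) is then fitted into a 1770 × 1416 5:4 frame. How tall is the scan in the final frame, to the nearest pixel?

708 px

Inside the 1216×1216 canvas the scan is width-limited at 1216.00 × 608.00.
Second fit — the 1:1 canvas into 1770×1416 spans the height: 1416.00 × 1416.00 (×1.1645 from 1216×1216).
So the scan's height is 608.00 × 1.1645 ≈ 708.00.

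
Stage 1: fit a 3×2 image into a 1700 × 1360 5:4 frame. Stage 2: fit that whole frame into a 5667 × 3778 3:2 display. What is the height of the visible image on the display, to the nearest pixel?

3148 px

Inside the 1700×1360 canvas the image is width-limited at 1700.00 × 1133.33.
The 5:4 canvas is height-limited in 5667×3778, giving 4722.50 × 3778.00; scale factor 2.7779.
So the image's height is 1133.33 × 2.7779 ≈ 3148.33.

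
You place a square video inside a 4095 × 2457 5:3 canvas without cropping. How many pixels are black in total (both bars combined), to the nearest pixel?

Since 1.000 < 1.667, the video is height-limited.
The video is 2457 × 1/1 ≈ 2457.0000 px wide.
4095 − 2457.0000 = 1638.0000 px of bars.
Across the 2457-px span: 1638.0000 × 2457 ≈ 4024566 px.

4024566 pixels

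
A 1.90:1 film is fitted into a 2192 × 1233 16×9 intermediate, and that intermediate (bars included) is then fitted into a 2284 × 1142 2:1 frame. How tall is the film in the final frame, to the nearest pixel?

First fit — 1.90:1 into 2192×1233 spans the width: 2192.00 × 1153.68.
The 16×9 canvas is height-limited in 2284×1142, giving 2030.22 × 1142.00; scale factor 0.9262.
So the film's height is 1153.68 × 0.9262 ≈ 1068.54.

1069 px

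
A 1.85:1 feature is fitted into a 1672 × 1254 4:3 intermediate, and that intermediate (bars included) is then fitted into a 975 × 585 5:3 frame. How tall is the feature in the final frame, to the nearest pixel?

422 px

Inside the 1672×1254 canvas the feature is width-limited at 1672.00 × 903.78.
The 4:3 canvas is height-limited in 975×585, giving 780.00 × 585.00; scale factor 0.4665.
The feature scales with it: height 903.78 × 0.4665 ≈ 421.62.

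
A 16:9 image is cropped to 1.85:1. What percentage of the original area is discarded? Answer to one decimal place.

Going from 16:9 to 1.85:1 means cutting height while keeping width.
(1.778)/(1.850) ≈ 0.961 of the area survives, leaving 3.90% discarded.

3.9%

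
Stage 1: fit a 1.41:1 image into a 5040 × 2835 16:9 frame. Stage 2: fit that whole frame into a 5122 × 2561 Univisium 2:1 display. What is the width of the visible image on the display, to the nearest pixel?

1.41:1 in 5040×2835: fills the height, so the image is 3997.35 × 2835.00.
16:9 in 5122×2561: fills the height, so the intermediate becomes 4552.89 × 2561.00 — a scale of ×0.9034.
Applying the same ×0.9034: 3997.35 → 3611.01.

3611 px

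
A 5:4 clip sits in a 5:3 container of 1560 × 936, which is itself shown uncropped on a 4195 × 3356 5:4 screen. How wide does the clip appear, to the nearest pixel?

First fit — 5:4 into 1560×936 spans the height: 1170.00 × 936.00.
5:3 in 4195×3356: fills the width, so the intermediate becomes 4195.00 × 2517.00 — a scale of ×2.6891.
So the clip's width is 1170.00 × 2.6891 ≈ 3146.25.

3146 px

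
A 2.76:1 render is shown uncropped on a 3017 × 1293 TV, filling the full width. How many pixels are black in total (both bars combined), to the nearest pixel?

The render is 3017 / 2.760 ≈ 1093.1159 px tall.
1293 − 1093.1159 = 199.8841 px of bars.
Across the 3017-px span: 199.8841 × 3017 ≈ 603050 px.

603050 pixels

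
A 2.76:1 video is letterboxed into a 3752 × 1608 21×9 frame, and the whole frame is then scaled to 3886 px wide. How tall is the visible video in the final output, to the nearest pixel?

Fitted into 3752×1608, the video spans the width; its height is 3752 / 2.760 ≈ 1359.42 px.
The frame scales by 3886/3752 = 1.0357; 1359.42 × 1.0357 ≈ 1407.97 px.

1408 px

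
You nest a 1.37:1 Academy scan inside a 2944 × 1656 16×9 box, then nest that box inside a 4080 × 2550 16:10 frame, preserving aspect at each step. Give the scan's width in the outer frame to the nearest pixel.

3144 px

First fit — 1.37:1 Academy into 2944×1656 spans the height: 2268.72 × 1656.00.
The 16×9 canvas is width-limited in 4080×2550, giving 4080.00 × 2295.00; scale factor 1.3859.
The scan scales with it: width 2268.72 × 1.3859 ≈ 3144.15.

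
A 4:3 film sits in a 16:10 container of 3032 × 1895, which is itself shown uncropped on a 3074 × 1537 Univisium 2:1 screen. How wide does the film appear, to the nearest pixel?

2049 px

First fit — 4:3 into 3032×1895 spans the height: 2526.67 × 1895.00.
16:10 in 3074×1537: fills the height, so the intermediate becomes 2459.20 × 1537.00 — a scale of ×0.8111.
Applying the same ×0.8111: 2526.67 → 2049.33.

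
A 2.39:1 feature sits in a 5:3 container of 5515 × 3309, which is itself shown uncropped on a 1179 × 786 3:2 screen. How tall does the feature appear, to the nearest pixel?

2.39:1 in 5515×3309: fills the width, so the feature is 5515.00 × 2307.53.
5:3 in 1179×786: fills the width, so the intermediate becomes 1179.00 × 707.40 — a scale of ×0.2138.
Applying the same ×0.2138: 2307.53 → 493.31.

493 px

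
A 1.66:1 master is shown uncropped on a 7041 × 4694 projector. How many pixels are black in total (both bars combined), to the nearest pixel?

3185586 pixels

1.66:1 is wider than 3×2, so it spans the full width.
Content height = 7041 / 1.660 ≈ 4241.5663 px.
Leftover height: 4694 − 4241.5663 = 452.4337 px.
Across the 7041-px span: 452.4337 × 7041 ≈ 3185586 px.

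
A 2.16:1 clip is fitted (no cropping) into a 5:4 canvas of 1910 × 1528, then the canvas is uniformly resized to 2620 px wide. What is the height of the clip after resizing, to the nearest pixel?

Fitted into 1910×1528, the clip spans the width; its height is 1910 / 2.160 ≈ 884.26 px.
The frame scales by 2620/1910 = 1.3717; 884.26 × 1.3717 ≈ 1212.96 px.

1213 px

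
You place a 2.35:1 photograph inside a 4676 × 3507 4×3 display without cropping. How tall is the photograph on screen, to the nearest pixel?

1990 px

2.35:1 is wider than 4×3, so it spans the full width.
Content height = 4676 / 2.350 ≈ 1989.79 px.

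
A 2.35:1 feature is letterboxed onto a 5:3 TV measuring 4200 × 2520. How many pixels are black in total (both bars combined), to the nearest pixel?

3077617 pixels

2.35:1 (2.350) > 5:3 (1.667), so the feature fills the width.
The feature is 4200 / 2.350 ≈ 1787.2340 px tall.
Black = 2520 − 1787.2340 = 732.7660 px.
Across the 4200-px span: 732.7660 × 4200 ≈ 3077617 px.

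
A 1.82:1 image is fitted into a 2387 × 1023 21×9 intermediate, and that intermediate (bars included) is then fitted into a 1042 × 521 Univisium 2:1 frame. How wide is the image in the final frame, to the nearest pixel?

Inside the 2387×1023 canvas the image is height-limited at 1861.86 × 1023.00.
Second fit — the 21×9 canvas into 1042×521 spans the width: 1042.00 × 446.57 (×0.4365 from 2387×1023).
Applying the same ×0.4365: 1861.86 → 812.76.

813 px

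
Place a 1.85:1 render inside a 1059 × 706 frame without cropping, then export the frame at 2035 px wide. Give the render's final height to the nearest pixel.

1100 px

Fitted into 1059×706, the render spans the width; its height is 1059 / 1.850 ≈ 572.43 px.
Resizing to 2035 px wide multiplies everything by 1.9216: 572.43 → 1100.00 px.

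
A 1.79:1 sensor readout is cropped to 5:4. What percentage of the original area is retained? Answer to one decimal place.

Going from 1.79:1 to 5:4 means cutting width while keeping height.
Area ratio = (1.250)/(1.790) = 69.83% retained.

69.8%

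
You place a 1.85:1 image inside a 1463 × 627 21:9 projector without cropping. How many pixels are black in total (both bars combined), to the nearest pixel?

1.85:1 (1.850) < 21:9 (2.333), so the image fills the height.
The image is 627 × 1.850 ≈ 1159.9500 px wide.
1463 − 1159.9500 = 303.0500 px of bars.
That's 303.0500 × 627 ≈ 190012 black pixels.

190012 pixels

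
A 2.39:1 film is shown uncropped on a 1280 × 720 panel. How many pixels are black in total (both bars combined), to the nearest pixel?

2.39:1 (2.390) > 16×9 (1.778), so the film fills the width.
That makes the image 535.5649 px tall (1280 / 2.390).
Leftover height: 720 − 535.5649 = 184.4351 px.
Bar area = 184.4351 × 1280 ≈ 236077 px.

236077 pixels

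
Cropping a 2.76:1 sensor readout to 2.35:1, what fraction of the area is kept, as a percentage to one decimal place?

85.1%

2.35:1 is narrower than 2.76:1, so the crop keeps the full height and trims the width.
(2.350)/(2.760) ≈ 0.851 of the area survives.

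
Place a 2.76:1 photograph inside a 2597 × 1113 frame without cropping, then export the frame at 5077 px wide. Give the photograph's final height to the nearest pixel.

1839 px

In the 2597×1113 frame the photograph fills the width: height = 2597 / 2.760 ≈ 940.94 px.
Resizing to 5077 px wide multiplies everything by 1.9549: 940.94 → 1839.49 px.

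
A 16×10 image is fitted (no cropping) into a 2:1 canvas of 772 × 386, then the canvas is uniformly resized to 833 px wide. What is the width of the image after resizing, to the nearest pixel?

666 px

At 772×386 the image is height-limited, so width = 386 × 16/10 ≈ 617.60 px.
Scaling 772 → 833 is ×1.0790, so the width becomes 617.60 × 1.0790 ≈ 666.40 px.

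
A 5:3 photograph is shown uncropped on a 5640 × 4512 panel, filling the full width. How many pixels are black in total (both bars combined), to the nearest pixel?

The photograph is 5640 × 3/5 ≈ 3384.0000 px tall.
4512 − 3384.0000 = 1128.0000 px of bars.
That's 1128.0000 × 5640 ≈ 6361920 black pixels.

6361920 pixels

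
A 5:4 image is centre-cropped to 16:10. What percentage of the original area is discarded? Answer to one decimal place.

The width stays; only height is cut (since 16:10 is wider than 5:4).
(1.250)/(1.600) ≈ 0.781 of the area survives, leaving 21.88% discarded.

21.9%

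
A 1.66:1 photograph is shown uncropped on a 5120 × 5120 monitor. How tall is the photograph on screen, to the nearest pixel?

3084 px

Since 1.660 > 1.000, the photograph is width-limited.
Content height = 5120 / 1.660 ≈ 3084.34 px.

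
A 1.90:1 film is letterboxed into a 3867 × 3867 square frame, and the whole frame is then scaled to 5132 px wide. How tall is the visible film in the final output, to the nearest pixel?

Fitted into 3867×3867, the film spans the width; its height is 3867 / 1.900 ≈ 2035.26 px.
The frame scales by 5132/3867 = 1.3271; 2035.26 × 1.3271 ≈ 2701.05 px.

2701 px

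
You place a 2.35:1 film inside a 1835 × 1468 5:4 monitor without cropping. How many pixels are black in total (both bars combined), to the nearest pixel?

Since 2.350 > 1.250, the film is width-limited.
The film is 1835 / 2.350 ≈ 780.8511 px tall.
Black = 1468 − 780.8511 = 687.1489 px.
Across the 1835-px span: 687.1489 × 1835 ≈ 1260918 px.

1260918 pixels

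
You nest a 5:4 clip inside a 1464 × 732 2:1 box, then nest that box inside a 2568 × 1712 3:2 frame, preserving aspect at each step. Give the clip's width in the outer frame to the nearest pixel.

5:4 in 1464×732: fills the height, so the clip is 915.00 × 732.00.
The 2:1 canvas is width-limited in 2568×1712, giving 2568.00 × 1284.00; scale factor 1.7541.
Applying the same ×1.7541: 915.00 → 1605.00.

1605 px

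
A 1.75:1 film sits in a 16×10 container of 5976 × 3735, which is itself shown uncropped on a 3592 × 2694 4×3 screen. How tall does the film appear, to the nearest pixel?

2053 px

Inside the 5976×3735 canvas the film is width-limited at 5976.00 × 3414.86.
The 16×10 canvas is width-limited in 3592×2694, giving 3592.00 × 2245.00; scale factor 0.6011.
So the film's height is 3414.86 × 0.6011 ≈ 2052.57.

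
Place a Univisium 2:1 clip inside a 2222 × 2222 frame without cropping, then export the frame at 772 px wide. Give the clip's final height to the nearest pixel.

Fitted into 2222×2222, the clip spans the width; its height is 2222 × 1/2 ≈ 1111.00 px.
The frame scales by 772/2222 = 0.3474; 1111.00 × 0.3474 ≈ 386.00 px.

386 px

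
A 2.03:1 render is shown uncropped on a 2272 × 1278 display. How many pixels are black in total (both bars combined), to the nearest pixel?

Since 2.030 > 1.778, the render is width-limited.
That makes the image 1119.2118 px tall (2272 / 2.030).
Black = 1278 − 1119.2118 = 158.7882 px.
Bar area = 158.7882 × 2272 ≈ 360767 px.

360767 pixels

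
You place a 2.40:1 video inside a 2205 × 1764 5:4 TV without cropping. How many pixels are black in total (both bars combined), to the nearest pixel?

1863776 pixels

2.40:1 is wider than 5:4, so it spans the full width.
Content height = 2205 / 2.400 ≈ 918.7500 px.
Leftover height: 1764 − 918.7500 = 845.2500 px.
Bar area = 845.2500 × 2205 ≈ 1863776 px.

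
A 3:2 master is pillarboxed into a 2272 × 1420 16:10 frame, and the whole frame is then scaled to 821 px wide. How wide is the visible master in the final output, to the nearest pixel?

770 px

In the 2272×1420 frame the master fills the height: width = 1420 × 3/2 ≈ 2130.00 px.
The frame scales by 821/2272 = 0.3614; 2130.00 × 0.3614 ≈ 769.69 px.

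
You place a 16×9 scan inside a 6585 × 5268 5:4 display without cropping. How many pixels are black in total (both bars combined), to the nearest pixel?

10298528 pixels

16×9 (1.778) > 5:4 (1.250), so the scan fills the width.
That makes the image 3704.0625 px tall (6585 × 9/16).
Leftover height: 5268 − 3704.0625 = 1563.9375 px.
Across the 6585-px span: 1563.9375 × 6585 ≈ 10298528 px.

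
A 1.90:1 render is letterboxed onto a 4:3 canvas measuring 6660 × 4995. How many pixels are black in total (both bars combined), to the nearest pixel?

Since 1.900 > 1.333, the render is width-limited.
The render is 6660 / 1.900 ≈ 3505.2632 px tall.
Black = 4995 − 3505.2632 = 1489.7368 px.
Bar area = 1489.7368 × 6660 ≈ 9921647 px.

9921647 pixels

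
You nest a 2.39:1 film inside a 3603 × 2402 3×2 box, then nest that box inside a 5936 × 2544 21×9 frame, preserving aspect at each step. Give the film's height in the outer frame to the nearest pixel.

Inside the 3603×2402 canvas the film is width-limited at 3603.00 × 1507.53.
Second fit — the 3×2 canvas into 5936×2544 spans the height: 3816.00 × 2544.00 (×1.0591 from 3603×2402).
So the film's height is 1507.53 × 1.0591 ≈ 1596.65.

1597 px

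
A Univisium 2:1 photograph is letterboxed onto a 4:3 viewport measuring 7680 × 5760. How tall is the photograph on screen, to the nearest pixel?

Univisium 2:1 (2.000) > 4:3 (1.333), so the photograph fills the width.
Content height = 7680 × 1/2 ≈ 3840.00 px.

3840 px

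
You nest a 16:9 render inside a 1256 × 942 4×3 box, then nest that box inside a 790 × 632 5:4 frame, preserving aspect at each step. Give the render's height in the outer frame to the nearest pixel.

444 px

Inside the 1256×942 canvas the render is width-limited at 1256.00 × 706.50.
The 4×3 canvas is width-limited in 790×632, giving 790.00 × 592.50; scale factor 0.6290.
The render scales with it: height 706.50 × 0.6290 ≈ 444.38.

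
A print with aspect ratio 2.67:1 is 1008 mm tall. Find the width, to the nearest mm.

At 2.67:1, 1008 × 2.670 ≈ 2691.36.

2691 mm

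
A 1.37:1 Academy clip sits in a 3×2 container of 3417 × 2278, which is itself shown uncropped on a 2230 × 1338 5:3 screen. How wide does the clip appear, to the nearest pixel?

1833 px

Inside the 3417×2278 canvas the clip is height-limited at 3120.86 × 2278.00.
The 3×2 canvas is height-limited in 2230×1338, giving 2007.00 × 1338.00; scale factor 0.5874.
The clip scales with it: width 3120.86 × 0.5874 ≈ 1833.06.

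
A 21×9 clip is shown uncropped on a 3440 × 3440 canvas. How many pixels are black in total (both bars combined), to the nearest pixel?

6762057 pixels

21×9 (2.333) > square (1.000), so the clip fills the width.
That makes the image 1474.2857 px tall (3440 × 9/21).
3440 − 1474.2857 = 1965.7143 px of bars.
Bar area = 1965.7143 × 3440 ≈ 6762057 px.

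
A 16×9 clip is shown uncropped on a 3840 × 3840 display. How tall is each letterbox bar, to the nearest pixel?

840 px

Since 1.778 > 1.000, the clip is width-limited.
That makes the image 2160.00 px tall (3840 × 9/16).
3840 − 2160.00 = 1680.00 px of bars (840.00 each).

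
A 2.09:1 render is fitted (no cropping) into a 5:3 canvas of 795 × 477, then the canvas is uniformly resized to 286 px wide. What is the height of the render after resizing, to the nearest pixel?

At 795×477 the render is width-limited, so height = 795 / 2.090 ≈ 380.38 px.
Resizing to 286 px wide multiplies everything by 0.3597: 380.38 → 136.84 px.

137 px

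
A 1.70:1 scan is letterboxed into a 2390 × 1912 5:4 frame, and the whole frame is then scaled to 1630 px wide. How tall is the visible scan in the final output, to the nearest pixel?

959 px

In the 2390×1912 frame the scan fills the width: height = 2390 / 1.700 ≈ 1405.88 px.
Scaling 2390 → 1630 is ×0.6820, so the height becomes 1405.88 × 0.6820 ≈ 958.82 px.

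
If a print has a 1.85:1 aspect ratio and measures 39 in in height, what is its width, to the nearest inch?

72 in

At 1.85:1, 39 × 1.850 ≈ 72.15.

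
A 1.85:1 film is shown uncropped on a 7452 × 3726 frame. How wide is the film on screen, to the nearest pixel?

1.85:1 is narrower than Univisium 2:1, so it spans the full height.
That makes the image 6893.10 px wide (3726 × 1.850).

6893 px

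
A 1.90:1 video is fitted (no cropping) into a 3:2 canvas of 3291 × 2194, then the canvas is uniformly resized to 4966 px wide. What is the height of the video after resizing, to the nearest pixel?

2614 px

In the 3291×2194 frame the video fills the width: height = 3291 / 1.900 ≈ 1732.11 px.
The frame scales by 4966/3291 = 1.5090; 1732.11 × 1.5090 ≈ 2613.68 px.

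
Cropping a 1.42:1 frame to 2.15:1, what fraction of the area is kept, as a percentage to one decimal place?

2.15:1 is wider than 1.42:1, so the crop keeps the full width and trims the height.
Area ratio = (1.420)/(2.150) = 66.05% retained.

66.0%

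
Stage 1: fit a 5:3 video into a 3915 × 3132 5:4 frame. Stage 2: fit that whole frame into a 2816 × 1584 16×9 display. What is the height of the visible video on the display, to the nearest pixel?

1188 px

First fit — 5:3 into 3915×3132 spans the width: 3915.00 × 2349.00.
The 5:4 canvas is height-limited in 2816×1584, giving 1980.00 × 1584.00; scale factor 0.5057.
Applying the same ×0.5057: 2349.00 → 1188.00.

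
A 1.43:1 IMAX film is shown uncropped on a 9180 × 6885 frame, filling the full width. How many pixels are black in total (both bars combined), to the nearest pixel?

4272552 pixels

Content height = 9180 / 1.430 ≈ 6419.5804 px.
Leftover height: 6885 − 6419.5804 = 465.4196 px.
Across the 9180-px span: 465.4196 × 9180 ≈ 4272552 px.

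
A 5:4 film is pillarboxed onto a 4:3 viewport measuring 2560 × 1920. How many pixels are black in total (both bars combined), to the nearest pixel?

5:4 is narrower than 4:3, so it spans the full height.
The film is 1920 × 5/4 ≈ 2400.0000 px wide.
Leftover width: 2560 − 2400.0000 = 160.0000 px.
Across the 1920-px span: 160.0000 × 1920 ≈ 307200 px.

307200 pixels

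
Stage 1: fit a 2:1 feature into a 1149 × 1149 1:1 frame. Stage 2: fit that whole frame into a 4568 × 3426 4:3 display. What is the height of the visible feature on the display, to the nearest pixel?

Inside the 1149×1149 canvas the feature is width-limited at 1149.00 × 574.50.
Second fit — the 1:1 canvas into 4568×3426 spans the height: 3426.00 × 3426.00 (×2.9817 from 1149×1149).
So the feature's height is 574.50 × 2.9817 ≈ 1713.00.

1713 px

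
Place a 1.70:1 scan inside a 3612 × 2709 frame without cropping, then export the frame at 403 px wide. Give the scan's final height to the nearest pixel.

In the 3612×2709 frame the scan fills the width: height = 3612 / 1.700 ≈ 2124.71 px.
The frame scales by 403/3612 = 0.1116; 2124.71 × 0.1116 ≈ 237.06 px.

237 px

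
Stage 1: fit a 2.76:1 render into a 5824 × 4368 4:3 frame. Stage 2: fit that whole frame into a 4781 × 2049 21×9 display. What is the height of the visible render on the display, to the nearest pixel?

Inside the 5824×4368 canvas the render is width-limited at 5824.00 × 2110.14.
Second fit — the 4:3 canvas into 4781×2049 spans the height: 2732.00 × 2049.00 (×0.4691 from 5824×4368).
Applying the same ×0.4691: 2110.14 → 989.86.

990 px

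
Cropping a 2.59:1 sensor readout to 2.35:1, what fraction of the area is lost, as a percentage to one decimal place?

2.35:1 is narrower than 2.59:1, so the crop keeps the full height and trims the width.
(2.350)/(2.590) ≈ 0.907 of the area survives, leaving 9.27% discarded.

9.3%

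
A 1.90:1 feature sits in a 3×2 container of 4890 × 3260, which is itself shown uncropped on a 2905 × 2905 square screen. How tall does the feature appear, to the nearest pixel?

1529 px

Inside the 4890×3260 canvas the feature is width-limited at 4890.00 × 2573.68.
Second fit — the 3×2 canvas into 2905×2905 spans the width: 2905.00 × 1936.67 (×0.5941 from 4890×3260).
Applying the same ×0.5941: 2573.68 → 1528.95.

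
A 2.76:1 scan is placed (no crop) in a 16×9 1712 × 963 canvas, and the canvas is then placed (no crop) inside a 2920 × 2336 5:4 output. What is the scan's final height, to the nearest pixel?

1058 px

2.76:1 in 1712×963: fills the width, so the scan is 1712.00 × 620.29.
16×9 in 2920×2336: fills the width, so the intermediate becomes 2920.00 × 1642.50 — a scale of ×1.7056.
Applying the same ×1.7056: 620.29 → 1057.97.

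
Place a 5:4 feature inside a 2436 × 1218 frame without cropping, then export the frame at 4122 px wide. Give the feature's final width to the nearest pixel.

2576 px

Fitted into 2436×1218, the feature spans the height; its width is 1218 × 5/4 ≈ 1522.50 px.
Scaling 2436 → 4122 is ×1.6921, so the width becomes 1522.50 × 1.6921 ≈ 2576.25 px.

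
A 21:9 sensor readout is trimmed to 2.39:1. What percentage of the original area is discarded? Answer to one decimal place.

The width stays; only height is cut (since 2.39:1 is wider than 21:9).
(2.333)/(2.390) ≈ 0.976 of the area survives, leaving 2.37% discarded.

2.4%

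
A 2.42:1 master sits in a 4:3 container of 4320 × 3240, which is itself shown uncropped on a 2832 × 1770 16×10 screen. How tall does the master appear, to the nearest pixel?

975 px

Inside the 4320×3240 canvas the master is width-limited at 4320.00 × 1785.12.
The 4:3 canvas is height-limited in 2832×1770, giving 2360.00 × 1770.00; scale factor 0.5463.
Applying the same ×0.5463: 1785.12 → 975.21.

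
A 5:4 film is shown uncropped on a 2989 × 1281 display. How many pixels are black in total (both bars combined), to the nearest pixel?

5:4 is narrower than 21:9, so it spans the full height.
Content width = 1281 × 5/4 ≈ 1601.2500 px.
Black = 2989 − 1601.2500 = 1387.7500 px.
Bar area = 1387.7500 × 1281 ≈ 1777708 px.

1777708 pixels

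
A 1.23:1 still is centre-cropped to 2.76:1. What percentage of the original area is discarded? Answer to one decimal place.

55.4%

2.76:1 is wider than 1.23:1, so the crop keeps the full width and trims the height.
Fraction kept = (1.230)/(2.760) ≈ 44.57%, so 55.43% is lost.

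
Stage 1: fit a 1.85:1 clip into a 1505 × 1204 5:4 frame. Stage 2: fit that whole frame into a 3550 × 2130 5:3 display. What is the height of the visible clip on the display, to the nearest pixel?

1.85:1 in 1505×1204: fills the width, so the clip is 1505.00 × 813.51.
Second fit — the 5:4 canvas into 3550×2130 spans the height: 2662.50 × 2130.00 (×1.7691 from 1505×1204).
Applying the same ×1.7691: 813.51 → 1439.19.

1439 px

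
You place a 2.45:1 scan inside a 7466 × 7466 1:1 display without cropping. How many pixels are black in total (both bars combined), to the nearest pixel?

Since 2.450 > 1.000, the scan is width-limited.
Content height = 7466 / 2.450 ≈ 3047.3469 px.
7466 − 3047.3469 = 4418.6531 px of bars.
Across the 7466-px span: 4418.6531 × 7466 ≈ 32989664 px.

32989664 pixels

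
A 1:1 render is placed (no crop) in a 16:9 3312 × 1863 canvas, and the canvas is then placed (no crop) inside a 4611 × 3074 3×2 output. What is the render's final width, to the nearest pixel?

1:1 in 3312×1863: fills the height, so the render is 1863.00 × 1863.00.
Second fit — the 16:9 canvas into 4611×3074 spans the width: 4611.00 × 2593.69 (×1.3922 from 3312×1863).
Applying the same ×1.3922: 1863.00 → 2593.69.

2594 px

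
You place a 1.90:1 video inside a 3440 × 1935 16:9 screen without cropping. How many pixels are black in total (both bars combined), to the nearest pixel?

Since 1.900 > 1.778, the video is width-limited.
That makes the image 1810.5263 px tall (3440 / 1.900).
1935 − 1810.5263 = 124.4737 px of bars.
Across the 3440-px span: 124.4737 × 3440 ≈ 428189 px.

428189 pixels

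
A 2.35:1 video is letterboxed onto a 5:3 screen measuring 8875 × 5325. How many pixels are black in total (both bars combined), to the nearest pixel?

2.35:1 is wider than 5:3, so it spans the full width.
That makes the image 3776.5957 px tall (8875 / 2.350).
5325 − 3776.5957 = 1548.4043 px of bars.
That's 1548.4043 × 8875 ≈ 13742088 black pixels.

13742088 pixels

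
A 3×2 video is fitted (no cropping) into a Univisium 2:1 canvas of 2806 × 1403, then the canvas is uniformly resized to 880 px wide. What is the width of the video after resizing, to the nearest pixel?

In the 2806×1403 frame the video fills the height: width = 1403 × 3/2 ≈ 2104.50 px.
Scaling 2806 → 880 is ×0.3136, so the width becomes 2104.50 × 0.3136 ≈ 660.00 px.

660 px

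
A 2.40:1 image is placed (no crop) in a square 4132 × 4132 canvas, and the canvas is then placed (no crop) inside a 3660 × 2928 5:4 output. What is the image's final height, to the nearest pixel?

1220 px

First fit — 2.40:1 into 4132×4132 spans the width: 4132.00 × 1721.67.
The square canvas is height-limited in 3660×2928, giving 2928.00 × 2928.00; scale factor 0.7086.
The image scales with it: height 1721.67 × 0.7086 ≈ 1220.00.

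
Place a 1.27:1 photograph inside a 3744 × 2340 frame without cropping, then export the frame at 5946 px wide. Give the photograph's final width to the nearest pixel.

In the 3744×2340 frame the photograph fills the height: width = 2340 × 1.270 ≈ 2971.80 px.
Resizing to 5946 px wide multiplies everything by 1.5881: 2971.80 → 4719.64 px.

4720 px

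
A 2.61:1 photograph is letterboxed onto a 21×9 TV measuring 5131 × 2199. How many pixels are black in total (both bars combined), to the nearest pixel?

1196034 pixels

2.61:1 (2.610) > 21×9 (2.333), so the photograph fills the width.
The photograph is 5131 / 2.610 ≈ 1965.9004 px tall.
Black = 2199 − 1965.9004 = 233.0996 px.
Across the 5131-px span: 233.0996 × 5131 ≈ 1196034 px.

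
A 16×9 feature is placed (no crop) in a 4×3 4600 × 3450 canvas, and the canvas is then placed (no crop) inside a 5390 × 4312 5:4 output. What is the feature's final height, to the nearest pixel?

3032 px

Inside the 4600×3450 canvas the feature is width-limited at 4600.00 × 2587.50.
The 4×3 canvas is width-limited in 5390×4312, giving 5390.00 × 4042.50; scale factor 1.1717.
Applying the same ×1.1717: 2587.50 → 3031.88.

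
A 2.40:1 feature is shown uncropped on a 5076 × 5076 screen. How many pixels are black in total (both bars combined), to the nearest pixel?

15030036 pixels

2.40:1 is wider than 1:1, so it spans the full width.
The feature is 5076 / 2.400 ≈ 2115.0000 px tall.
Leftover height: 5076 − 2115.0000 = 2961.0000 px.
Across the 5076-px span: 2961.0000 × 5076 ≈ 15030036 px.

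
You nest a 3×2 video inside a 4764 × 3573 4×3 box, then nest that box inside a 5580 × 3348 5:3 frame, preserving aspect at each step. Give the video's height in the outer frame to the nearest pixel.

Inside the 4764×3573 canvas the video is width-limited at 4764.00 × 3176.00.
4×3 in 5580×3348: fills the height, so the intermediate becomes 4464.00 × 3348.00 — a scale of ×0.9370.
Applying the same ×0.9370: 3176.00 → 2976.00.

2976 px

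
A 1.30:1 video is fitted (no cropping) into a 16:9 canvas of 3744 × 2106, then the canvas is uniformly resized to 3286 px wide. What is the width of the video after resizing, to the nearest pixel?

2403 px

At 3744×2106 the video is height-limited, so width = 2106 × 1.300 ≈ 2737.80 px.
Resizing to 3286 px wide multiplies everything by 0.8777: 2737.80 → 2402.89 px.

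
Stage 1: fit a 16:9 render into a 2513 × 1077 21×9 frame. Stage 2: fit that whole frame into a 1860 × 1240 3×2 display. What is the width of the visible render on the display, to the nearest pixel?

Inside the 2513×1077 canvas the render is height-limited at 1914.67 × 1077.00.
21×9 in 1860×1240: fills the width, so the intermediate becomes 1860.00 × 797.14 — a scale of ×0.7402.
So the render's width is 1914.67 × 0.7402 ≈ 1417.14.

1417 px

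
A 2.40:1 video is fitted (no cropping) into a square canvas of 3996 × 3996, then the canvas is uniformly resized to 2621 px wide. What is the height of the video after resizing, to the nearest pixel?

1092 px

In the 3996×3996 frame the video fills the width: height = 3996 / 2.400 ≈ 1665.00 px.
Scaling 3996 → 2621 is ×0.6559, so the height becomes 1665.00 × 0.6559 ≈ 1092.08 px.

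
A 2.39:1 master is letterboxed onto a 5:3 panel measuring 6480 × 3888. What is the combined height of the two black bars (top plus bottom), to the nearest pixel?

1177 px

Since 2.390 > 1.667, the master is width-limited.
Content height = 6480 / 2.390 ≈ 2711.30 px.
3888 − 2711.30 = 1176.70 px of bars.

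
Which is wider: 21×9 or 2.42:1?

21×9 = 2.333 and 2.42; 2.42 > 2.333.

2.42:1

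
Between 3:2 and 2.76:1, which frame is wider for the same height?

2.76:1

3:2 = 1.5 and 2.76; 2.76 > 1.5.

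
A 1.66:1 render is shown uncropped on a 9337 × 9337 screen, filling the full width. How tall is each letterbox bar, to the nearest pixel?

1856 px

That makes the image 5624.70 px tall (9337 / 1.660).
Leftover height: 9337 − 5624.70 = 3712.30 px → 1856.15 each side.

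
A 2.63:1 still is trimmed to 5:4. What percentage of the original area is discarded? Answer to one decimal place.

52.5%

5:4 is narrower than 2.63:1, so the crop keeps the full height and trims the width.
(1.250)/(2.630) ≈ 0.475 of the area survives, leaving 52.47% discarded.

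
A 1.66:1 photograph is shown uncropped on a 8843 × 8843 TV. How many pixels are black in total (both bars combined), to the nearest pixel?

31091029 pixels

1.66:1 (1.660) > 1:1 (1.000), so the photograph fills the width.
That makes the image 5327.1084 px tall (8843 / 1.660).
Leftover height: 8843 − 5327.1084 = 3515.8916 px.
That's 3515.8916 × 8843 ≈ 31091029 black pixels.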